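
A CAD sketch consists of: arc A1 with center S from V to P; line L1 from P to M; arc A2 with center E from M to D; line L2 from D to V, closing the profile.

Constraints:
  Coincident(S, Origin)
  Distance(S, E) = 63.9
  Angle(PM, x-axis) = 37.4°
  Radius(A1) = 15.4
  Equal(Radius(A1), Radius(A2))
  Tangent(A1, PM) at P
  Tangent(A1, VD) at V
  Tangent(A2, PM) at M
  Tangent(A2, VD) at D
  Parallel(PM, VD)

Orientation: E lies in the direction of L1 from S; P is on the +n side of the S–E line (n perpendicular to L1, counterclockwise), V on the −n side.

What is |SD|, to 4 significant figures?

65.73

The slot axis is L1's direction at 37.4°, so u = (cos 37.4°, sin 37.4°) = (0.7944, 0.6074) and n = (−sin 37.4°, cos 37.4°) = (-0.6074, 0.7944). S is at the origin and E lies 63.9 along u from S, so E = 63.9·u = (50.76, 38.81). Tangency of A1 to both parallel lines with radius 15.4 puts P and V at S ± 15.4·n: P = (-9.354, 12.23), V = (9.354, -12.23). Equal radii place M and D the same way about E: M = E + 15.4·n = (41.41, 51.05), D = E − 15.4·n = (60.12, 26.58). Then |SD| = |D − S| = 65.73.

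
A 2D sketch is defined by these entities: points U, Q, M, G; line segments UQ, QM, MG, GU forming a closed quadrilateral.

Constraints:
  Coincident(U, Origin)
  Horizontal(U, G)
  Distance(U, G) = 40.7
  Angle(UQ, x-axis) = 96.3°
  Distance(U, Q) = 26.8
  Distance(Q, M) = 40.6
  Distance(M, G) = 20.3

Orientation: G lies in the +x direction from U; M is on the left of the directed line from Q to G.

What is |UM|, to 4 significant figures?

42.15

Checks: |QM| = 40.60 ✓; |MG| = 20.30 ✓.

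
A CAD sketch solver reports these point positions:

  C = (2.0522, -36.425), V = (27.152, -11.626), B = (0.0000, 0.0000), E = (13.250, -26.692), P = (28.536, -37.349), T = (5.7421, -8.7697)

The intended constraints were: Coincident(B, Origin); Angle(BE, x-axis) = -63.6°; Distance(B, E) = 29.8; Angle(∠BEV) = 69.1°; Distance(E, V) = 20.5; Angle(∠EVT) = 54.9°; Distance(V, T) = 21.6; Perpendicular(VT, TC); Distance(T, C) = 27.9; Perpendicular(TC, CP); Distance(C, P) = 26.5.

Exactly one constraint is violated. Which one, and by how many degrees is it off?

Perpendicular(TC, CP) — off by 5.60°.

B = (0.00, 0.00) ✓; BE at -63.60° ✓; |BE| = 29.80 ✓; ∠BEV = 69.10° ✓; |EV| = 20.50 ✓; ∠EVT = 54.90° ✓; |VT| = 21.60 ✓; ∠(VT, TC) = 90.00° ✓; |TC| = 27.90 ✓; ∠(TC, CP) = 95.60° ✗; |CP| = 26.50 ✓.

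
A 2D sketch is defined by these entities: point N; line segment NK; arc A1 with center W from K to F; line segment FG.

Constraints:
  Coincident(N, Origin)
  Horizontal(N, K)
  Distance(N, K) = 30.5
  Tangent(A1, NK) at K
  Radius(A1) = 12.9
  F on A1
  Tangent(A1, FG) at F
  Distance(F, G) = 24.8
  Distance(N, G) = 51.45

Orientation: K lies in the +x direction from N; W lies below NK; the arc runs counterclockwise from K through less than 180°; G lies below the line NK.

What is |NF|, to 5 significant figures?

27.154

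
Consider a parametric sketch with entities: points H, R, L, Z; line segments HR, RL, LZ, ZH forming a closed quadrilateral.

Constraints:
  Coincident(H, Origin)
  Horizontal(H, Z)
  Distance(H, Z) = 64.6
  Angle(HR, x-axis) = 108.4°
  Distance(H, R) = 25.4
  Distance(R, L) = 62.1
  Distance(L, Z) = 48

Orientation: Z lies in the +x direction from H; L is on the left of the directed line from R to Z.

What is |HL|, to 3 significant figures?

67.9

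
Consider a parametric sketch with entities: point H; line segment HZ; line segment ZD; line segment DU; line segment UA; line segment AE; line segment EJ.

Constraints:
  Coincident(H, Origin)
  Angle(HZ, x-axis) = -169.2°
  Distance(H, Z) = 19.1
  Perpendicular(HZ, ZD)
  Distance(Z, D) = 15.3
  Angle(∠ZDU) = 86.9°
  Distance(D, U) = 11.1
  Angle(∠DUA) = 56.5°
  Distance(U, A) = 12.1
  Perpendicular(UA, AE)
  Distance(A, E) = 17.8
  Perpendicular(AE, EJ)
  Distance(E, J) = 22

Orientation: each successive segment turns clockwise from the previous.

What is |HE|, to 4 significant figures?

33.39

∠DUA = 56.5° gives UA at -115.8° from the x-axis; with |UA| = 12.1, A = (-15.90, 2.043). UA ⟂ AE, so AE runs at 154.2°; with |AE| = 17.8, E = (-31.92, 9.791). Then |HE| = |E − H| = 33.39.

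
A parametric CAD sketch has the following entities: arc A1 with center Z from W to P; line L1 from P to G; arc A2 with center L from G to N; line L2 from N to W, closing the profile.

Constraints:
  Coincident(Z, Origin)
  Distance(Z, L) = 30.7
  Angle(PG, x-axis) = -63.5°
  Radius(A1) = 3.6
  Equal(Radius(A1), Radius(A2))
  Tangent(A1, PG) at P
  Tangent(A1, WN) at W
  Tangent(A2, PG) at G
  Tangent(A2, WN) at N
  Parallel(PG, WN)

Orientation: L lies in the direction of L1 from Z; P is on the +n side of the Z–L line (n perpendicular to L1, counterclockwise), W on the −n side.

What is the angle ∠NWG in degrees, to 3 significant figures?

13.2°

The slot axis is L1's direction at -63.5°, so u = (cos -63.5°, sin -63.5°) = (0.446, -0.895) and n = (−sin -63.5°, cos -63.5°) = (0.895, 0.446). Z is at the origin and L lies 30.7 along u from Z, so L = 30.7·u = (13.7, -27.5). Tangency of A1 to both parallel lines with radius 3.6 puts P and W at Z ± 3.6·n: P = (3.22, 1.61), W = (-3.22, -1.61). Equal radii place G and N the same way about L: G = L + 3.6·n = (16.9, -25.9), N = L − 3.6·n = (10.5, -29.1). Then cos ∠NWG = WN·WG / (|WN||WG|), giving 13.2°.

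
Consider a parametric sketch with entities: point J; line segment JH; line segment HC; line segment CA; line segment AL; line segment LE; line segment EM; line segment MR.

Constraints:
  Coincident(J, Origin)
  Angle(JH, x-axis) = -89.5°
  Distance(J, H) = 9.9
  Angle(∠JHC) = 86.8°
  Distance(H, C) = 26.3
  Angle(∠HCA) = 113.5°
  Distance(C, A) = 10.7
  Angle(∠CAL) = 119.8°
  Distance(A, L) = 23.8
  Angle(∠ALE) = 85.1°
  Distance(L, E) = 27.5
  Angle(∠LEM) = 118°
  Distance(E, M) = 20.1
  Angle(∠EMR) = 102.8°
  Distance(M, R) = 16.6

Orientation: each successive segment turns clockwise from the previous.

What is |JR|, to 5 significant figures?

24.862

J is at the origin; JH runs at -89.5° with length 9.9, so H = (0.086393, -9.8996). ∠JHC = 86.8° gives HC at 177.30° from the x-axis; with |HC| = 26.3, C = (-26.184, -8.6607). ∠HCA = 113.5° gives CA at 110.80° from the x-axis; with |CA| = 10.7, A = (-29.984, 1.3419). ∠CAL = 119.8° gives AL at 50.600° from the x-axis; with |AL| = 23.8, L = (-14.877, 19.733). ∠ALE = 85.1° gives LE at -44.300° from the x-axis; with |LE| = 27.5, E = (4.8041, 0.52655). ∠LEM = 118.0° gives EM at -106.30° from the x-axis; with |EM| = 20.1, M = (-0.83732, -18.766). ∠EMR = 102.8° gives MR at 176.50° from the x-axis; with |MR| = 16.6, R = (-17.406, -17.752). Then |JR| = |R − J| = 24.862.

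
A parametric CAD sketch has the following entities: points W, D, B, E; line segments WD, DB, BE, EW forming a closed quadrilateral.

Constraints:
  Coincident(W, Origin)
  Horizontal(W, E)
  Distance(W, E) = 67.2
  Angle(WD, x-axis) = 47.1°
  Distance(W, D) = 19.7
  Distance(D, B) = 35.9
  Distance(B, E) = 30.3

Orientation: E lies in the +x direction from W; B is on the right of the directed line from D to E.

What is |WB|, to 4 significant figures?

40.39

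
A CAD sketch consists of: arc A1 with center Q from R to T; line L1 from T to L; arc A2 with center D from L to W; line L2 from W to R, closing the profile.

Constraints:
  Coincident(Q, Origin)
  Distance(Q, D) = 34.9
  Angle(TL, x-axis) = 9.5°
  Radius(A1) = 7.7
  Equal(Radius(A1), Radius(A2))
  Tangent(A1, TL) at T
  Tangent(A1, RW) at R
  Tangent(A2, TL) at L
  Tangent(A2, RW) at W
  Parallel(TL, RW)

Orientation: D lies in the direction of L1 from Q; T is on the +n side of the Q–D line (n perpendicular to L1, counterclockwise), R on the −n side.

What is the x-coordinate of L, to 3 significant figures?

33.2

The slot axis is L1's direction at 9.5°, so u = (cos 9.5°, sin 9.5°) = (0.986, 0.165) and n = (−sin 9.5°, cos 9.5°) = (-0.165, 0.986). Q is at the origin and D lies 34.9 along u from Q, so D = 34.9·u = (34.4, 5.76). Tangency of A1 to both parallel lines with radius 7.7 puts T and R at Q ± 7.7·n: T = (-1.27, 7.59), R = (1.27, -7.59). Equal radii place L and W the same way about D: L = D + 7.7·n = (33.2, 13.4), W = D − 7.7·n = (35.7, -1.83). So L.x = 33.2.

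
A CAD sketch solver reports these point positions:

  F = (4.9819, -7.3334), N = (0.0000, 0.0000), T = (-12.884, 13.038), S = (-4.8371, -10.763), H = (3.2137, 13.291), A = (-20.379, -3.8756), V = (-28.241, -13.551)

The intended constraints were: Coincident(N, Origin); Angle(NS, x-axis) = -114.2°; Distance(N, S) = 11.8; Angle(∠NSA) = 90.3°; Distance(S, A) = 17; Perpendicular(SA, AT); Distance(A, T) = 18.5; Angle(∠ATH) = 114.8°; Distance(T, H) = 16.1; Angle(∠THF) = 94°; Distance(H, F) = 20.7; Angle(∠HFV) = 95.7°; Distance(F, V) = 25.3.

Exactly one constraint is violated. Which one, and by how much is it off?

Distance(F, V) = 25.3 — off by 8.50.

N = (0.00, 0.00) ✓; NS at -114.2° ✓; |NS| = 11.80 ✓; ∠NSA = 90.30° ✓; |SA| = 17.00 ✓; ∠(SA, AT) = 90.00° ✓; |AT| = 18.50 ✓; ∠ATH = 114.8° ✓; |TH| = 16.10 ✓; ∠THF = 94.00° ✓; |HF| = 20.70 ✓; ∠HFV = 95.70° ✓; |FV| = 33.80 ✗.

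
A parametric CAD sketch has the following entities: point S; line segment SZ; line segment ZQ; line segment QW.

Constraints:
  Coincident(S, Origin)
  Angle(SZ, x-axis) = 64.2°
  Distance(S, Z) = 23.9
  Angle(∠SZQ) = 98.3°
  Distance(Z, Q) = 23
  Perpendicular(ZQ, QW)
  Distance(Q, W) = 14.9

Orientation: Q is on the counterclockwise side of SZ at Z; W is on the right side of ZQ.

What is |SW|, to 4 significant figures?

46.75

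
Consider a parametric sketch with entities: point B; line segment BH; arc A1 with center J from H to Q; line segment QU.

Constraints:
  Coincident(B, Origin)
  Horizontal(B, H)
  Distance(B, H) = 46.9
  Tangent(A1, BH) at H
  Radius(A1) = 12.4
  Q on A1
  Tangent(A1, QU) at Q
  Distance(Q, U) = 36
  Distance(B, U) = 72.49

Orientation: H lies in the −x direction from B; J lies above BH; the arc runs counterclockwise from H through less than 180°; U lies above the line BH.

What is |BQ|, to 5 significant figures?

40.188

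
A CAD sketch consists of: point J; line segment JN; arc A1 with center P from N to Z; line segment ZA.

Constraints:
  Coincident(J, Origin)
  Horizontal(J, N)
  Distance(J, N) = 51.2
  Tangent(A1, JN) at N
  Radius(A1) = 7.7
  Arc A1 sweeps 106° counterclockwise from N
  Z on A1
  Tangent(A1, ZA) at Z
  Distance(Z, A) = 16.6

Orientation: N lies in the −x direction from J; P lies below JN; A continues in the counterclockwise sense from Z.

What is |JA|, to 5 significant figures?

59.861

J is at the origin; JN is horizontal with |JN| = 51.2 and N on the −x side, so N = (-51.200, 0.0000). The tangent condition forces PN to be normal to JN, so P = N + (0, -7.7) = (-51.200, -7.7000). On A1, N sits at bearing 90° from P; a 106° counterclockwise sweep puts Z at bearing 196°, so Z = P + 7.7·(cos 196°, sin 196°) = (-58.602, -9.8224). Tangency of A1 to ZA means the radius PZ is perpendicular to ZA, so ZA runs along (−sin 196°, cos 196°); with |ZA| = 16.6, A = (-54.026, -25.779). Then |JA| = |A − J| = 59.861.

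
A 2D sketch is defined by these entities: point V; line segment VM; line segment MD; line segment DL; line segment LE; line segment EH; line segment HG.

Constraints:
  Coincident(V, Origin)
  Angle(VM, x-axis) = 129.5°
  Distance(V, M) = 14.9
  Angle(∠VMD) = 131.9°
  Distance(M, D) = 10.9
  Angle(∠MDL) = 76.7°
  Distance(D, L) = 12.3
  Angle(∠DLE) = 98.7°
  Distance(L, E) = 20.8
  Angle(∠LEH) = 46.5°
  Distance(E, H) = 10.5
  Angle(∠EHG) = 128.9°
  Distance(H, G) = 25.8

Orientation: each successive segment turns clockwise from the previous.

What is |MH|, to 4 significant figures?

5.858

V is at the origin; VM runs at 129.5° with length 14.9, so M = (-9.478, 11.50). ∠VMD = 131.9° gives MD at 81.40° from the x-axis; with |MD| = 10.9, D = (-7.848, 22.27). ∠MDL = 76.7° gives DL at -21.90° from the x-axis; with |DL| = 12.3, L = (3.565, 17.69). ∠DLE = 98.7° gives LE at -103.2° from the x-axis; with |LE| = 20.8, E = (-1.185, -2.564). ∠LEH = 46.5° gives EH at 123.3° from the x-axis; with |EH| = 10.5, H = (-6.950, 6.212). Then |MH| = |H − M| = 5.858.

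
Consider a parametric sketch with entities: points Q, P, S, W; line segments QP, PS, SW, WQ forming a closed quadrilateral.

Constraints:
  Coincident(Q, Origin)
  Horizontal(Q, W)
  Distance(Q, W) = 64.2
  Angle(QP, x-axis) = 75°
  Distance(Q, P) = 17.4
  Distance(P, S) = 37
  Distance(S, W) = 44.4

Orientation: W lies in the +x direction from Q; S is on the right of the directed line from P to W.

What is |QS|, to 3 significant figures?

27.4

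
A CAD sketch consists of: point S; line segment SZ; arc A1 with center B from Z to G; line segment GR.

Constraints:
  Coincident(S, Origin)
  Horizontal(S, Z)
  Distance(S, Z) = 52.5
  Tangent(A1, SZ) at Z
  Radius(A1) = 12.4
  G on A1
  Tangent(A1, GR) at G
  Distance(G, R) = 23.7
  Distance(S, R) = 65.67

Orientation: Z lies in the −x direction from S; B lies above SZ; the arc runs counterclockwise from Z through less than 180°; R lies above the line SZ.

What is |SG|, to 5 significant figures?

45.389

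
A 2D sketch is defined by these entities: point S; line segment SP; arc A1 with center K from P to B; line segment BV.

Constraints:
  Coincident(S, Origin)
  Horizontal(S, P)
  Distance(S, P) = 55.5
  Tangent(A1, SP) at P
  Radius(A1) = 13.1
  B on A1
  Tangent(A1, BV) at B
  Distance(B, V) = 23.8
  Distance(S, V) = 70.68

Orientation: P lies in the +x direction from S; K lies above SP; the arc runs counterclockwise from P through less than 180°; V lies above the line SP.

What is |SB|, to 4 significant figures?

69.97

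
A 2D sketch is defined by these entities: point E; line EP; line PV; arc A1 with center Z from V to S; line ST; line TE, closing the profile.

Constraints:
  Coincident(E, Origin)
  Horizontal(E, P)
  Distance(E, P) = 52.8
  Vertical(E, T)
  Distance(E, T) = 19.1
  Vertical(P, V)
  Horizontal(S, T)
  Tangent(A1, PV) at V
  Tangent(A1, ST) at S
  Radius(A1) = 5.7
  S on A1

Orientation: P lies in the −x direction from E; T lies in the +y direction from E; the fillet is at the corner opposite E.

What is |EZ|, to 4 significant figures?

48.97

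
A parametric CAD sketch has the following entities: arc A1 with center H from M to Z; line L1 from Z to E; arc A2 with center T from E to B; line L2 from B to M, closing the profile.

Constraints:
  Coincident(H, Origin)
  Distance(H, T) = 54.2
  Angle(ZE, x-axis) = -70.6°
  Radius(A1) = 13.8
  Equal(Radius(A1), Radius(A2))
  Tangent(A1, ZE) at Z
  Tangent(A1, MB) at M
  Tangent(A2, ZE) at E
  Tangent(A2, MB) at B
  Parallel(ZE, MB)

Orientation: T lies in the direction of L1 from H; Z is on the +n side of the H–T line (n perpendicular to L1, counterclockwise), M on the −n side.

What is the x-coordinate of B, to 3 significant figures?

4.99

The slot axis is L1's direction at -70.6°, so u = (cos -70.6°, sin -70.6°) = (0.332, -0.943) and n = (−sin -70.6°, cos -70.6°) = (0.943, 0.332). H is at the origin and T lies 54.2 along u from H, so T = 54.2·u = (18.0, -51.1). Tangency of A1 to both parallel lines with radius 13.8 puts Z and M at H ± 13.8·n: Z = (13.0, 4.58), M = (-13.0, -4.58). Equal radii place E and B the same way about T: E = T + 13.8·n = (31.0, -46.5), B = T − 13.8·n = (4.99, -55.7). So B.x = 4.99.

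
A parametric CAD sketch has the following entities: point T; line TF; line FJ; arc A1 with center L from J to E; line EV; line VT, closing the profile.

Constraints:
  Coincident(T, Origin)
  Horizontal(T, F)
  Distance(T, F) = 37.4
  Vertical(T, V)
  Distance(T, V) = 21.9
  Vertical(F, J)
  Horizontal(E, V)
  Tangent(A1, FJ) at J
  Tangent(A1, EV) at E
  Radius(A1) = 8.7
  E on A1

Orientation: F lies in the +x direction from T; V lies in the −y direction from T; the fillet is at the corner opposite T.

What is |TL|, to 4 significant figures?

31.59

T is at the origin; TF is horizontal with |TF| = 37.4 and F on the +x side, so F = (37.40, 0.000). TV is vertical with |TV| = 21.9 and V on the −y side, so V = (0.000, -21.90). The virtual corner opposite T is at (37.40, -21.90). The tangent condition forces LJ to be normal to FJ and A1 meets EV tangentially, so LE is at right angles to EV, with radius 8.7, so the center L sits 8.7 in from both sides at L = (28.70, -13.20). Then |TL| = |L − T| = 31.59.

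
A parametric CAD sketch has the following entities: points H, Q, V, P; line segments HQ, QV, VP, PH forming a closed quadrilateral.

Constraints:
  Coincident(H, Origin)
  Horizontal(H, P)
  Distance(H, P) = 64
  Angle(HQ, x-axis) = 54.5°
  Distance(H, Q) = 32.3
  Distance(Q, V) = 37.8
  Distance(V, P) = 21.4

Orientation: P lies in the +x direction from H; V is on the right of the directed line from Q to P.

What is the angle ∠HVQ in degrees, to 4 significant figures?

46.67°

H is at the origin; H and P share the same y with |HP| = 64.0 and P in +x, so P = (64.0, 0). HQ runs at 54.5° with |HQ| = 32.3, so Q = (18.76, 26.30). V is determined by |QV| = 37.8 and |VP| = 21.4 together: it lies at the intersection of circle(Q, 37.8) and circle(P, 21.4). With |QP| = 52.33, the foot of the radical line on QP is 35.44 from Q and the perpendicular offset is √(37.8² − 35.44²) = 13.14. Taking the right-of-QP solution: V = (42.79, -2.877).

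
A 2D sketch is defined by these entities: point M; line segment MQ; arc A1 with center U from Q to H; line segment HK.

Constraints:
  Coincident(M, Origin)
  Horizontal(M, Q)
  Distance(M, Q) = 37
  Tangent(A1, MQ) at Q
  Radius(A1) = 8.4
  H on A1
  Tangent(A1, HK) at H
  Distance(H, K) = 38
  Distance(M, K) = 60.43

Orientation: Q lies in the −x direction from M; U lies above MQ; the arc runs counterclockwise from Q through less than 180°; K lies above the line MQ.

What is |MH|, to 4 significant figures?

30.62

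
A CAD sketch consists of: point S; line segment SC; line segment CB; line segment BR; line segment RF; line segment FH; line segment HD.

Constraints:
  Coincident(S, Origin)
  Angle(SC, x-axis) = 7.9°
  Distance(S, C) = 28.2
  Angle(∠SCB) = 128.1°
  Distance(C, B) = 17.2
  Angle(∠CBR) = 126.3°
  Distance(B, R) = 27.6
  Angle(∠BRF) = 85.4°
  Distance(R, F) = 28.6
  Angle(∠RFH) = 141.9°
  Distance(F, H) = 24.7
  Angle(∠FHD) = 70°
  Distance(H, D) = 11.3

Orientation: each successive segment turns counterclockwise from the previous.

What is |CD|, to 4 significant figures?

26.49

S is at the origin; SC runs at 7.9° with length 28.2, so C = (27.93, 3.876). ∠SCB = 128.1° gives CB at 59.80° from the x-axis; with |CB| = 17.2, B = (36.58, 18.74). ∠CBR = 126.3° gives BR at 113.5° from the x-axis; with |BR| = 27.6, R = (25.58, 44.05). ∠BRF = 85.4° gives RF at -151.9° from the x-axis; with |RF| = 28.6, F = (0.3500, 30.58). ∠RFH = 141.9° gives FH at -113.8° from the x-axis; with |FH| = 24.7, H = (-9.618, 7.982). ∠FHD = 70.0° gives HD at -3.800° from the x-axis; with |HD| = 11.3, D = (1.658, 7.233). Then |CD| = |D − C| = 26.49.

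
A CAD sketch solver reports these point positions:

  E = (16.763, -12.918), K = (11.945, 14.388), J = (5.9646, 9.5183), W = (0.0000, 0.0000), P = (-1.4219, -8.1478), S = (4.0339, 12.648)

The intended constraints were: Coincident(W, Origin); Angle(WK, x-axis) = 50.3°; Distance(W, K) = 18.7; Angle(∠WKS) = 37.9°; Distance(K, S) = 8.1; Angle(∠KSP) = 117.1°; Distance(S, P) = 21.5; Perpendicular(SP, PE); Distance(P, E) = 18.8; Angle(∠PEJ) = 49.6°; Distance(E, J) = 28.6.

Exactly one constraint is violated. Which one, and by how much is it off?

Distance(E, J) = 28.6 — off by 3.70.

W = (0.00, 0.00) ✓; WK at 50.30° ✓; |WK| = 18.70 ✓; ∠WKS = 37.90° ✓; |KS| = 8.100 ✓; ∠KSP = 117.1° ✓; |SP| = 21.50 ✓; ∠(SP, PE) = 90.00° ✓; |PE| = 18.80 ✓; ∠PEJ = 49.60° ✓; |EJ| = 24.90 ✗.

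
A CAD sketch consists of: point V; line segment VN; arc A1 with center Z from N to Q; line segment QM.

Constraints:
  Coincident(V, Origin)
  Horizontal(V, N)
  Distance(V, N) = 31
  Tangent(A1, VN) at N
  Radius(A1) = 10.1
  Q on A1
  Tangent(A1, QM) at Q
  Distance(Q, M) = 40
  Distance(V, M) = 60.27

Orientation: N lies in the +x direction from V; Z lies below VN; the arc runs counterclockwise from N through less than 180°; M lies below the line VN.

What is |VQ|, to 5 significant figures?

24.750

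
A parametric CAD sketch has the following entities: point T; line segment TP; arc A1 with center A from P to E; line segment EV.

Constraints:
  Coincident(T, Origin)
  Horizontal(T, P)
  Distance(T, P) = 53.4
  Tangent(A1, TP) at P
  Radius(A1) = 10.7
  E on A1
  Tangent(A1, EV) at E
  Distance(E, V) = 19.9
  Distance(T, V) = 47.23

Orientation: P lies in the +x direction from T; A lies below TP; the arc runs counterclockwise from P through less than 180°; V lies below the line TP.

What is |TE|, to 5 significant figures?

43.771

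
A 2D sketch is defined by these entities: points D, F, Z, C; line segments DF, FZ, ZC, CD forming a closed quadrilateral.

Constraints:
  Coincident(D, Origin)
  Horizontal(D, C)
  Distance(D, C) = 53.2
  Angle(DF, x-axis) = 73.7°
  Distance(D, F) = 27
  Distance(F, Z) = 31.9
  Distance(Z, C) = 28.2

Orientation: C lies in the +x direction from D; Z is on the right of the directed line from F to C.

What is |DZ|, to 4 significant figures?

25.02

Checks: |FZ| = 31.90 ✓; |ZC| = 28.20 ✓.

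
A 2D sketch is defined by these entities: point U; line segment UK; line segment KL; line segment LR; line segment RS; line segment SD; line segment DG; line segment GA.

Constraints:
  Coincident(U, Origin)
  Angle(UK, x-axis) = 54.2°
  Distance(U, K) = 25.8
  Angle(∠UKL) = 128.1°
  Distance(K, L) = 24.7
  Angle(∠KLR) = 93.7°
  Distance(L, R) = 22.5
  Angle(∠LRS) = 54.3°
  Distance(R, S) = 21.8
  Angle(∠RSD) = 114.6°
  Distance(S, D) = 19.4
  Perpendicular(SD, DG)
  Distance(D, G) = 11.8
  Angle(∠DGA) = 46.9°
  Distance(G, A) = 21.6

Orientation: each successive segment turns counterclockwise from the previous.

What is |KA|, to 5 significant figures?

8.6559

U is at the origin; UK runs at 54.2° with length 25.8, so K = (15.092, 20.925). ∠UKL = 128.1° gives KL at 106.10° from the x-axis; with |KL| = 24.7, L = (8.2422, 44.657). ∠KLR = 93.7° gives LR at -167.60° from the x-axis; with |LR| = 22.5, R = (-13.733, 39.825). ∠LRS = 54.3° gives RS at -41.900° from the x-axis; with |RS| = 21.8, S = (2.4931, 25.266). ∠RSD = 114.6° gives SD at 23.500° from the x-axis; with |SD| = 19.4, D = (20.284, 33.002). SD is perpendicular to DG, so DG runs at 113.50°; with |DG| = 11.8, G = (15.579, 43.823). ∠DGA = 46.9° gives GA at -113.40° from the x-axis; with |GA| = 21.6, A = (7.0004, 24.000). Then |KA| = |A − K| = 8.6559.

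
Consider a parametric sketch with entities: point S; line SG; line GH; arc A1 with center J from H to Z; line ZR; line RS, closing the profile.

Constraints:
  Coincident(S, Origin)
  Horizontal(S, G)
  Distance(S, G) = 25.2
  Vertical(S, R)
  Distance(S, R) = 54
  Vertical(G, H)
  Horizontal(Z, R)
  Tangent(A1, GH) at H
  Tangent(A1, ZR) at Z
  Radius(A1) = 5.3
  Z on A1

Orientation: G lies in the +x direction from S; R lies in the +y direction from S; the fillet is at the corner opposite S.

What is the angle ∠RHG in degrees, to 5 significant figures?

101.88°

S is at the origin; SG is horizontal with |SG| = 25.2 and G on the +x side, so G = (25.200, 0.0000). S and R share the same x with |SR| = 54.0 and R on the +y side, so R = (0.0000, 54.000). The virtual corner opposite S is at (25.200, 54.000). The tangent condition forces JH to be normal to GH and the tangent condition forces JZ to be normal to ZR, with radius 5.3, so the center J sits 5.3 in from both sides at J = (19.900, 48.700). That places the tangent points at H = (25.200, 48.700) on GH and Z = (19.900, 54.000) on ZR. Then cos ∠RHG = HR·HG / (|HR||HG|), giving 101.88°.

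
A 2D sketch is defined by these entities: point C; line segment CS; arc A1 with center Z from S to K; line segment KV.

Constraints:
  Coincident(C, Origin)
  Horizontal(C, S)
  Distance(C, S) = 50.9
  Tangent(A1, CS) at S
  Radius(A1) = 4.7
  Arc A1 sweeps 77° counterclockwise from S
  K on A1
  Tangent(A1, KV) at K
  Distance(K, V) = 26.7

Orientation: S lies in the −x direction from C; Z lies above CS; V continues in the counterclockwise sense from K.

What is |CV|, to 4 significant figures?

50.05

C is at the origin; C and S share the same y with |CS| = 50.9 and S on the −x side, so S = (-50.90, 0.000). A1 meets CS tangentially, so ZS is at right angles to CS, so Z = S + (0, 4.7) = (-50.90, 4.700). On A1, S sits at bearing -90° from Z; a 77° counterclockwise sweep puts K at bearing -13°, so K = Z + 4.7·(cos -13°, sin -13°) = (-46.32, 3.643). Since A1 is tangent to KV there, ZK ⟂ KV, so KV runs along (−sin -13°, cos -13°); with |KV| = 26.7, V = (-40.31, 29.66). Then |CV| = |V − C| = 50.05.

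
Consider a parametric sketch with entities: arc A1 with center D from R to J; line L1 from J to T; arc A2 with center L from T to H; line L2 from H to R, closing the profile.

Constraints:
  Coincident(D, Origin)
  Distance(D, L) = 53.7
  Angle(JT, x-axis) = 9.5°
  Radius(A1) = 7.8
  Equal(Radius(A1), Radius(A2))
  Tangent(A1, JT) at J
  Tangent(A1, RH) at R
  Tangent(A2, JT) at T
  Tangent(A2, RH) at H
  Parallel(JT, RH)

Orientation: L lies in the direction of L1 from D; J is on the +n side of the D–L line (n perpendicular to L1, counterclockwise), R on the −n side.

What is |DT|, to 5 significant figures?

54.264

The slot axis is L1's direction at 9.5°, so u = (cos 9.5°, sin 9.5°) = (0.98629, 0.16505) and n = (−sin 9.5°, cos 9.5°) = (-0.16505, 0.98629). D is at the origin and L lies 53.7 along u from D, so L = 53.7·u = (52.964, 8.8631). Tangency of A1 to both parallel lines with radius 7.8 puts J and R at D ± 7.8·n: J = (-1.2874, 7.6930), R = (1.2874, -7.6930). Equal radii place T and H the same way about L: T = L + 7.8·n = (51.676, 16.556), H = L − 7.8·n = (54.251, 1.1700). Then |DT| = |T − D| = 54.264.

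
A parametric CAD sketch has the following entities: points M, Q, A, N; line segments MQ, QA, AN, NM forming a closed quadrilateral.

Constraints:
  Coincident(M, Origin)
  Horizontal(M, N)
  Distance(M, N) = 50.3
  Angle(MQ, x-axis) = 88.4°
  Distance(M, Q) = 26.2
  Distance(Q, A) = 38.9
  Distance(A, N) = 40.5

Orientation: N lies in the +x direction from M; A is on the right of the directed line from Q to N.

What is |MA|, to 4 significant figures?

15.99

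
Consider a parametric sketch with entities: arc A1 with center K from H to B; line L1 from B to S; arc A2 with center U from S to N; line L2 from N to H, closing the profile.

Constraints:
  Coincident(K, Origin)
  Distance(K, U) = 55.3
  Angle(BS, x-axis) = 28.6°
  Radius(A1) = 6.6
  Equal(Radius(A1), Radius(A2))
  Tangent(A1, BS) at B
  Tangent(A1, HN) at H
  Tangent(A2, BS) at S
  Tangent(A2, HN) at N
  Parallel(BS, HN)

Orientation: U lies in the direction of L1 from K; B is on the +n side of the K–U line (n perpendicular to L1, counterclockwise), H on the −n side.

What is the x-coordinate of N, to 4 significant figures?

51.71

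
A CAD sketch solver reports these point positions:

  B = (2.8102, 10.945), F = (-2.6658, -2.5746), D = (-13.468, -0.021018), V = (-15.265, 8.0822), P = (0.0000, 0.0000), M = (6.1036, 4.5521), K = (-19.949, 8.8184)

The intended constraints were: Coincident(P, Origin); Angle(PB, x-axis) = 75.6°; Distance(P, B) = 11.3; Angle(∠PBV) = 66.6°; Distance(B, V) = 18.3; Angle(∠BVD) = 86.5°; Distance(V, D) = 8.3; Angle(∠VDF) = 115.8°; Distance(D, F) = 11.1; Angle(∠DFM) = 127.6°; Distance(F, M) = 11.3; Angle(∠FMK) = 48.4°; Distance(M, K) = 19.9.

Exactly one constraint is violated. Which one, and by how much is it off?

Distance(M, K) = 19.9 — off by 6.50.

P = (0.00, 0.00) ✓; PB at 75.60° ✓; |PB| = 11.30 ✓; ∠PBV = 66.60° ✓; |BV| = 18.30 ✓; ∠BVD = 86.50° ✓; |VD| = 8.300 ✓; ∠VDF = 115.8° ✓; |DF| = 11.10 ✓; ∠DFM = 127.6° ✓; |FM| = 11.30 ✓; ∠FMK = 48.40° ✓; |MK| = 26.40 ✗.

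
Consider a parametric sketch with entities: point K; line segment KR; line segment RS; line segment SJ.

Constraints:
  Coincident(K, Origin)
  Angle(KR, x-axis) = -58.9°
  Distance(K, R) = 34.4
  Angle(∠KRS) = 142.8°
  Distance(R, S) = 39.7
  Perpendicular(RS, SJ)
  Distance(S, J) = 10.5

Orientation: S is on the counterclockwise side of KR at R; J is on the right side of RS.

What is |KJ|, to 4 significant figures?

74.04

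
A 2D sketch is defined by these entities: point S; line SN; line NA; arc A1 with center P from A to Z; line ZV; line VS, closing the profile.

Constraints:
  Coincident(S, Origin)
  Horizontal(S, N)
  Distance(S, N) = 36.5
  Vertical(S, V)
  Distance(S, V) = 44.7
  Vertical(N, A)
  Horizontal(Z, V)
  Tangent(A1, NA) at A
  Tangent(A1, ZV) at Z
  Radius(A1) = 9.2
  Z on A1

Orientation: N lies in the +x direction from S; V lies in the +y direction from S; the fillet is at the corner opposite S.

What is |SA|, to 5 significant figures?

50.917

The virtual corner opposite S is at (36.500, 44.700). A1 meets NA tangentially, so PA is at right angles to NA and since A1 is tangent to ZV there, PZ ⟂ ZV, with radius 9.2, so the center P sits 9.2 in from both sides at P = (27.300, 35.500). That places the tangent points at A = (36.500, 35.500) on NA and Z = (27.300, 44.700) on ZV. Then |SA| = |A − S| = 50.917.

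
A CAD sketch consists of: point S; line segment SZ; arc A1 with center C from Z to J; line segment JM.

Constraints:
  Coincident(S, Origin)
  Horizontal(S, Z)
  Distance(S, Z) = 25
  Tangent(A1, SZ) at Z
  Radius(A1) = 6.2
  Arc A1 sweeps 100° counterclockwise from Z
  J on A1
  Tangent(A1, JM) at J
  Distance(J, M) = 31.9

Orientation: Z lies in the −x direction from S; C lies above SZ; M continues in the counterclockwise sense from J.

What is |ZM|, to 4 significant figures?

38.70

S is at the origin; SZ is horizontal with |SZ| = 25.0 and Z on the −x side, so Z = (-25.00, 0.000). Tangency of A1 to SZ means the radius CZ is perpendicular to SZ, so C = Z + (0, 6.2) = (-25.00, 6.200). On A1, Z sits at bearing -90° from C; a 100° counterclockwise sweep puts J at bearing 10°, so J = C + 6.2·(cos 10°, sin 10°) = (-18.89, 7.277). A1 meets JM tangentially, so CJ is at right angles to JM, so JM runs along (−sin 10°, cos 10°); with |JM| = 31.9, M = (-24.43, 38.69). Then |ZM| = |M − Z| = 38.70.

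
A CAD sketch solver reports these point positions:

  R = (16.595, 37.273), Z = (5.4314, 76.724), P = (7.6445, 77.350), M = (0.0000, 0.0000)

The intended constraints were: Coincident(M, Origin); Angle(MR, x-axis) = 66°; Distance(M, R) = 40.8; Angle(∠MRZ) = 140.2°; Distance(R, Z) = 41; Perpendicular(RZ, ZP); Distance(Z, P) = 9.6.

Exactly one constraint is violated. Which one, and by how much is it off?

Distance(Z, P) = 9.6 — off by 7.30.

M = (0.00, 0.00) ✓; MR at 66.00° ✓; |MR| = 40.80 ✓; ∠MRZ = 140.2° ✓; |RZ| = 41.00 ✓; ∠(RZ, ZP) = 90.01° ✓; |ZP| = 2.300 ✗.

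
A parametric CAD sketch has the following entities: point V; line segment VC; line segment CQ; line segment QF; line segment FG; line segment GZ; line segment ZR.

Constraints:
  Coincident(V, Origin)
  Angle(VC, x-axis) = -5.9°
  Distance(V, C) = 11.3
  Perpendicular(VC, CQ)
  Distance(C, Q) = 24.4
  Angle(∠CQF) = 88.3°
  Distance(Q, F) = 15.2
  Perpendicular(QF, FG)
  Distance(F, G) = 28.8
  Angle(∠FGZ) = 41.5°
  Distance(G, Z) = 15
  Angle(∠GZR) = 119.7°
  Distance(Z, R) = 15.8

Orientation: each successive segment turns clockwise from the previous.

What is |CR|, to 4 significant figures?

23.81

V is at the origin; VC runs at -5.9° with length 11.3, so C = (11.24, -1.162). VC ⟂ CQ, so CQ runs at -95.90°; with |CQ| = 24.4, Q = (8.732, -25.43). ∠CQF = 88.3° gives QF at 172.4° from the x-axis; with |QF| = 15.2, F = (-6.334, -23.42). The perpendicularity gives FG at right angles to QF, so FG runs at 82.40°; with |FG| = 28.8, G = (-2.525, 5.125). ∠FGZ = 41.5° gives GZ at -56.10° from the x-axis; with |GZ| = 15.0, Z = (5.841, -7.325). ∠GZR = 119.7° gives ZR at -116.4° from the x-axis; with |ZR| = 15.8, R = (-1.185, -21.48). Then |CR| = |R − C| = 23.81.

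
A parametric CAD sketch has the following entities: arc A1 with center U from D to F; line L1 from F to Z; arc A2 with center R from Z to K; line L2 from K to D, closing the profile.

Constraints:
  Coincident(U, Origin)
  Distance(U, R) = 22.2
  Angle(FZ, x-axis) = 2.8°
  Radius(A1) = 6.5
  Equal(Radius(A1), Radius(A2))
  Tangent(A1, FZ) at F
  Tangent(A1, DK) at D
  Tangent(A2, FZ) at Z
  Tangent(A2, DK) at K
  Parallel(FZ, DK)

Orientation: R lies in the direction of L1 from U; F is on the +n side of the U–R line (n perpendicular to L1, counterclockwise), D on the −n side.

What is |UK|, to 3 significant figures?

23.1

The slot axis is L1's direction at 2.8°, so u = (cos 2.8°, sin 2.8°) = (0.999, 0.0488) and n = (−sin 2.8°, cos 2.8°) = (-0.0488, 0.999). U is at the origin and R lies 22.2 along u from U, so R = 22.2·u = (22.2, 1.08). Tangency of A1 to both parallel lines with radius 6.5 puts F and D at U ± 6.5·n: F = (-0.318, 6.49), D = (0.318, -6.49). Equal radii place Z and K the same way about R: Z = R + 6.5·n = (21.9, 7.58), K = R − 6.5·n = (22.5, -5.41). Then |UK| = |K − U| = 23.1.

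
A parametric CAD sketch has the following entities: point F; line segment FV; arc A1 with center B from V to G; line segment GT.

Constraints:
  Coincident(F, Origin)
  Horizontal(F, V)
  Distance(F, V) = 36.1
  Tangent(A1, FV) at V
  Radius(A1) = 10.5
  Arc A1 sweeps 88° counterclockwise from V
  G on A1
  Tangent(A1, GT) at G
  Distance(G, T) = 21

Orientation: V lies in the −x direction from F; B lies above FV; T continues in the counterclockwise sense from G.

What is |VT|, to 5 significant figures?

33.084

F is at the origin; FV is horizontal with |FV| = 36.1 and V on the −x side, so V = (-36.100, 0.0000). The tangent condition forces BV to be normal to FV, so B = V + (0, 10.5) = (-36.100, 10.500). On A1, V sits at bearing -90° from B; an 88° counterclockwise sweep puts G at bearing -2°, so G = B + 10.5·(cos -2°, sin -2°) = (-25.606, 10.134). Tangency of A1 to GT means the radius BG is perpendicular to GT, so GT runs along (−sin -2°, cos -2°); with |GT| = 21.0, T = (-24.874, 31.121). Then |VT| = |T − V| = 33.084.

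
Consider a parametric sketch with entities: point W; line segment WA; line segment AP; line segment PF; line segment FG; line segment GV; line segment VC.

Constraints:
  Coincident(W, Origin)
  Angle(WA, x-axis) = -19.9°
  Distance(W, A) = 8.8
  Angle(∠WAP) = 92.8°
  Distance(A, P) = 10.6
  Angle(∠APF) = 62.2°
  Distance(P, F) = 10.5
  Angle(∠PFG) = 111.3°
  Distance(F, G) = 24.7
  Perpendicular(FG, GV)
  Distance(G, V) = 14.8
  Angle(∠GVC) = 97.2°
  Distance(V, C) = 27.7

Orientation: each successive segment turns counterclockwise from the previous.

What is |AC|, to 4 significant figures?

13.57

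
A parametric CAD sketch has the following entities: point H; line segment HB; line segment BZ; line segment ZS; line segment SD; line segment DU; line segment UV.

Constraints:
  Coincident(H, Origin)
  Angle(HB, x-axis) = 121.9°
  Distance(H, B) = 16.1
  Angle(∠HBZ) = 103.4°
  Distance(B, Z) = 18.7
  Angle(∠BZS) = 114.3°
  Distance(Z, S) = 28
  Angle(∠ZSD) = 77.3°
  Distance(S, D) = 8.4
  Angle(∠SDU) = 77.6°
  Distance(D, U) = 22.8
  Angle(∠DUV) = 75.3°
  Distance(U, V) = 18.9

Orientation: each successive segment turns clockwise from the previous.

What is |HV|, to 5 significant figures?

44.688

∠SDU = 77.6° gives DU at 134.50° from the x-axis; with |DU| = 22.8, U = (10.322, 26.426). ∠DUV = 75.3° gives UV at 29.800° from the x-axis; with |UV| = 18.9, V = (26.722, 35.818). Then |HV| = |V − H| = 44.688.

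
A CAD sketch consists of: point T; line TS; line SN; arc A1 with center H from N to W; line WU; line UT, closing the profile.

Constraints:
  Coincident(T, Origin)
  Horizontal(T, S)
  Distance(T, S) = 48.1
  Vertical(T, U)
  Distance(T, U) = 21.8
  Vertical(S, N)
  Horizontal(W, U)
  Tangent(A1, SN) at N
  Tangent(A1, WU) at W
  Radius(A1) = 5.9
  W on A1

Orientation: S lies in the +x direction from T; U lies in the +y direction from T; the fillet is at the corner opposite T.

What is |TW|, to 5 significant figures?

47.498

T is at the origin; TS is horizontal with |TS| = 48.1 and S on the +x side, so S = (48.100, 0.0000). T and U share the same x with |TU| = 21.8 and U on the +y side, so U = (0.0000, 21.800). The virtual corner opposite T is at (48.100, 21.800). A1 meets SN tangentially, so HN is at right angles to SN and tangency of A1 to WU means the radius HW is perpendicular to WU, with radius 5.9, so the center H sits 5.9 in from both sides at H = (42.200, 15.900). That places the tangent points at N = (48.100, 15.900) on SN and W = (42.200, 21.800) on WU. Then |TW| = |W − T| = 47.498.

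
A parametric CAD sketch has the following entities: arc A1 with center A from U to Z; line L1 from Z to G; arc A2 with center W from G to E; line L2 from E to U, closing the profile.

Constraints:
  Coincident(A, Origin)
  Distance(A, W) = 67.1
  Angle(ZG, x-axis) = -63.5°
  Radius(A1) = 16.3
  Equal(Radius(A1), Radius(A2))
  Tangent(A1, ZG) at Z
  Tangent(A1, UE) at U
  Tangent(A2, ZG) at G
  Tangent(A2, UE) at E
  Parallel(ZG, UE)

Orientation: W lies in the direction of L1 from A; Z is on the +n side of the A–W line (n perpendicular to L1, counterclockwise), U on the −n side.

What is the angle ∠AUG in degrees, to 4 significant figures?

64.09°

The slot axis is L1's direction at -63.5°, so u = (cos -63.5°, sin -63.5°) = (0.4462, -0.8949) and n = (−sin -63.5°, cos -63.5°) = (0.8949, 0.4462). A is at the origin and W lies 67.1 along u from A, so W = 67.1·u = (29.94, -60.05). Tangency of A1 to both parallel lines with radius 16.3 puts Z and U at A ± 16.3·n: Z = (14.59, 7.273), U = (-14.59, -7.273). Equal radii place G and E the same way about W: G = W + 16.3·n = (44.53, -52.78), E = W − 16.3·n = (15.35, -67.32). Then cos ∠AUG = UA·UG / (|UA||UG|), giving 64.09°.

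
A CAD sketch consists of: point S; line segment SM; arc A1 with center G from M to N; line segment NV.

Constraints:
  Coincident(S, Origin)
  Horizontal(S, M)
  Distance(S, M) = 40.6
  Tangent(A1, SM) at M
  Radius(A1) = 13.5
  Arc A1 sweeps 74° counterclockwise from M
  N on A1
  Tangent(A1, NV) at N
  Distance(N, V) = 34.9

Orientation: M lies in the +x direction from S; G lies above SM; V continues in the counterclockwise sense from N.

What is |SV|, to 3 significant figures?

76.6

On A1, M sits at bearing -90° from G; a 74° counterclockwise sweep puts N at bearing -16°, so N = G + 13.5·(cos -16°, sin -16°) = (53.6, 9.78). Tangency of A1 to NV means the radius GN is perpendicular to NV, so NV runs along (−sin -16°, cos -16°); with |NV| = 34.9, V = (63.2, 43.3). Then |SV| = |V − S| = 76.6.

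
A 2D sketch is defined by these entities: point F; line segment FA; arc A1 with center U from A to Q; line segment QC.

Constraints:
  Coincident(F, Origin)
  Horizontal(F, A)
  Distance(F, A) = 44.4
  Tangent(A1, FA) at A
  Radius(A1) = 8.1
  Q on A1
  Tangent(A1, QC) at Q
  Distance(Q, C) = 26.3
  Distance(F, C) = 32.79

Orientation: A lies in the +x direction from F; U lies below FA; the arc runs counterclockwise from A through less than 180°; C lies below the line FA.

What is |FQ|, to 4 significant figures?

38.07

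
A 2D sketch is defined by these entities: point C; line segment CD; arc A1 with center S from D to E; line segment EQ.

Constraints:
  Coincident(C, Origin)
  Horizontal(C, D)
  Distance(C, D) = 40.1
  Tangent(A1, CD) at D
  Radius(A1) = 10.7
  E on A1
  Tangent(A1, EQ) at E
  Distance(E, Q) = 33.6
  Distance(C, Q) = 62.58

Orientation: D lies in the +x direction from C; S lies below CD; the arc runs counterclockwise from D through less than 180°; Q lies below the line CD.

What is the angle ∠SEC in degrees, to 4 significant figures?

132.4°

C is at the origin; C and D share the same y with |CD| = 40.1 and D on the +x side, so D = (40.10, 0.000). Tangency of A1 to CD means the radius SD is perpendicular to CD, so S = D + (0, -10.7) = (40.10, -10.70). Since SE ⟂ EQ (tangency), |SQ| = √(10.7² + 33.6²) = 35.26 regardless of where E sits on A1. So Q lies on both circle(C, 62.58) and circle(S, 35.26); the below-CD intersection is Q = (42.56, -45.88). E is the foot of the tangent from Q: E = (30.16, -14.65).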